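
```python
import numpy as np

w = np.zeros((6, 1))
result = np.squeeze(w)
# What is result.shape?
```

(6,)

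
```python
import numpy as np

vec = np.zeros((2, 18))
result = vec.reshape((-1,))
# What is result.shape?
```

(36,)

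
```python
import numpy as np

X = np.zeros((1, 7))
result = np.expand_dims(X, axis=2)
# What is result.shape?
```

(1, 7, 1)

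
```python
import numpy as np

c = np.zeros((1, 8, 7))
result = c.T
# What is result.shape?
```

(7, 8, 1)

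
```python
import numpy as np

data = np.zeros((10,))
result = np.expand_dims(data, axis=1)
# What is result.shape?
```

(10, 1)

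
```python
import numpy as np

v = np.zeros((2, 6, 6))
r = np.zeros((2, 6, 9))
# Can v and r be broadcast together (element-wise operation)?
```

No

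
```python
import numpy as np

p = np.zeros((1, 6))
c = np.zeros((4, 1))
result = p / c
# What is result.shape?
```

(4, 6)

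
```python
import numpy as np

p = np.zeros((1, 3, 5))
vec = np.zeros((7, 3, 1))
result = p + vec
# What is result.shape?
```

(7, 3, 5)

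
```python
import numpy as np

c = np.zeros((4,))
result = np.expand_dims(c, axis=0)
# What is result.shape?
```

(1, 4)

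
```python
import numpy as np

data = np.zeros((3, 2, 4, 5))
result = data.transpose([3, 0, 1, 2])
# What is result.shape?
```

(5, 3, 2, 4)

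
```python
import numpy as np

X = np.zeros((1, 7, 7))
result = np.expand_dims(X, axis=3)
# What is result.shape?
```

(1, 7, 7, 1)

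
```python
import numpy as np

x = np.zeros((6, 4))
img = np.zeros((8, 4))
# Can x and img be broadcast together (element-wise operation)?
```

No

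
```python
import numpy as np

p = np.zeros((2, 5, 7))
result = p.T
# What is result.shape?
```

(7, 5, 2)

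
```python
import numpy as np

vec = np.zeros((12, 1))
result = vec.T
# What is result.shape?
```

(1, 12)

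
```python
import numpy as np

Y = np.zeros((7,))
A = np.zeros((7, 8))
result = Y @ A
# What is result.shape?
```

(8,)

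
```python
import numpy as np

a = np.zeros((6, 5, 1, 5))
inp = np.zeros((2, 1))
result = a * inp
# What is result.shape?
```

(6, 5, 2, 5)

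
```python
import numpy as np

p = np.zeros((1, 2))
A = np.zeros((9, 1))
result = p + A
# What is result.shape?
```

(9, 2)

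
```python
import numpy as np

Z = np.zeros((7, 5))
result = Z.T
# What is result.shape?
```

(5, 7)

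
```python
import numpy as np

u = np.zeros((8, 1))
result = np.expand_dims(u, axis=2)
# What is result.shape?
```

(8, 1, 1)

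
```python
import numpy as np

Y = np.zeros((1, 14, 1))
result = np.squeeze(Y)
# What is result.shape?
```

(14,)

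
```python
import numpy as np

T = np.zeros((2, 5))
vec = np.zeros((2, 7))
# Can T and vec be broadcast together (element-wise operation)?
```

No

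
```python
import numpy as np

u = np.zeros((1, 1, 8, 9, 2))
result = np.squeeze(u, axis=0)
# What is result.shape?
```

(1, 8, 9, 2)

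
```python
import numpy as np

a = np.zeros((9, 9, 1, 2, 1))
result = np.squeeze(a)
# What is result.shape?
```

(9, 9, 2)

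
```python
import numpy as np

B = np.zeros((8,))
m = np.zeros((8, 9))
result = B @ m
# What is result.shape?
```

(9,)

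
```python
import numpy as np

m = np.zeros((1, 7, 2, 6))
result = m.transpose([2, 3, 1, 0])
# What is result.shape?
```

(2, 6, 7, 1)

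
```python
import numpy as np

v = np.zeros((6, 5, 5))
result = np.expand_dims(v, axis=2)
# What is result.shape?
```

(6, 5, 1, 5)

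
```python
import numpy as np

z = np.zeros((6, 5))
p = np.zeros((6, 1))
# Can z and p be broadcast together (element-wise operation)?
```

Yes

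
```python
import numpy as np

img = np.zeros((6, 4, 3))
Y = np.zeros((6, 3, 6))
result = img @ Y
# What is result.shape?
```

(6, 4, 6)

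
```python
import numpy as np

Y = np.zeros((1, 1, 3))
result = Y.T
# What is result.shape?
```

(3, 1, 1)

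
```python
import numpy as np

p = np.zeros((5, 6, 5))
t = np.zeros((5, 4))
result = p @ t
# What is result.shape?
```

(5, 6, 4)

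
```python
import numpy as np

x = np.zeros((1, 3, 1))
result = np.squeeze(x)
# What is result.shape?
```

(3,)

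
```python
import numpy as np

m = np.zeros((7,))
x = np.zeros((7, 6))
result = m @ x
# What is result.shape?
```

(6,)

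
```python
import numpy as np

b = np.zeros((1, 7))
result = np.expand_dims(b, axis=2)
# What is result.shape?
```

(1, 7, 1)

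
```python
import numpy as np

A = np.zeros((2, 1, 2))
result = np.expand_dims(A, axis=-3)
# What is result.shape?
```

(2, 1, 1, 2)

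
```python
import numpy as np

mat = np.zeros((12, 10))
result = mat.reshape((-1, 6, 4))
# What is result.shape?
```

(5, 6, 4)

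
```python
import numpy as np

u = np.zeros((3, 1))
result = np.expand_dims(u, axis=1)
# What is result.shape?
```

(3, 1, 1)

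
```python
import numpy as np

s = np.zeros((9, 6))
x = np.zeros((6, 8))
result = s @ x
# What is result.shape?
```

(9, 8)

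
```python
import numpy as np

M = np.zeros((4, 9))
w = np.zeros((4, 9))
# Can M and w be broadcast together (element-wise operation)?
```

Yes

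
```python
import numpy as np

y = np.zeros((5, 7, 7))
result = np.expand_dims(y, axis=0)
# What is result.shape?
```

(1, 5, 7, 7)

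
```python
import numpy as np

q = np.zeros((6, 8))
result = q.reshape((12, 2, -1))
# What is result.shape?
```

(12, 2, 2)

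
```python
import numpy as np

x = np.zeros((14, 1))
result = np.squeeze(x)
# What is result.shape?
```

(14,)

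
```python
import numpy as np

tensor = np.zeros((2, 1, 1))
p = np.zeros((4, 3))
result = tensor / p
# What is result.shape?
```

(2, 4, 3)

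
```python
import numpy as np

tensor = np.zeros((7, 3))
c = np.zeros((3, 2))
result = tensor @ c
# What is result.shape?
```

(7, 2)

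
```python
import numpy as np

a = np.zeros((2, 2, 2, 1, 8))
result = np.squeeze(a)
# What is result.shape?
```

(2, 2, 2, 8)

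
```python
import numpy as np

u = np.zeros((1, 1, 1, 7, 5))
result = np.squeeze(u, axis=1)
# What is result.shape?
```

(1, 1, 7, 5)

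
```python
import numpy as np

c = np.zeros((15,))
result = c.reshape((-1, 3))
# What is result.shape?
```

(5, 3)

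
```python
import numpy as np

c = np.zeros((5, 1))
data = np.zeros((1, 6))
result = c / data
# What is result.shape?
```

(5, 6)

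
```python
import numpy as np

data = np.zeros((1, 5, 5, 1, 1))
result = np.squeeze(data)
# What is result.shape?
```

(5, 5)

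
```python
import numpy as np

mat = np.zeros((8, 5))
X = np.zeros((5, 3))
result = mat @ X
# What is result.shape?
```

(8, 3)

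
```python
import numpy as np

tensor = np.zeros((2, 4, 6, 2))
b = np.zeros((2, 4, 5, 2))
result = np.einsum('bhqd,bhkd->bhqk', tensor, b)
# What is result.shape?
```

(2, 4, 6, 5)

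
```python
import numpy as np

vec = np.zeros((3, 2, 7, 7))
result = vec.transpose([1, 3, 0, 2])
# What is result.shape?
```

(2, 7, 3, 7)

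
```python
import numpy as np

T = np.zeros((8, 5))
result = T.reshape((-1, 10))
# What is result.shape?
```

(4, 10)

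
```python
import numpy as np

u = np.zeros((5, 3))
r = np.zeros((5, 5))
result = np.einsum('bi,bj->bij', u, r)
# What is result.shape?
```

(5, 3, 5)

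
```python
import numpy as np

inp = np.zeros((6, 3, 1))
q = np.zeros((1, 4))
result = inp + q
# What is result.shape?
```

(6, 3, 4)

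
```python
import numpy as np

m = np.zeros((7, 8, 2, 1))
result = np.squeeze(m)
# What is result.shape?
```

(7, 8, 2)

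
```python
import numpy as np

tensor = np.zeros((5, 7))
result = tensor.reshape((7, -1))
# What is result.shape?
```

(7, 5)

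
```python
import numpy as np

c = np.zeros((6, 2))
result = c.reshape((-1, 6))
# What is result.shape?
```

(2, 6)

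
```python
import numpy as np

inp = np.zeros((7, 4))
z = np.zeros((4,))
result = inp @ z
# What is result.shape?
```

(7,)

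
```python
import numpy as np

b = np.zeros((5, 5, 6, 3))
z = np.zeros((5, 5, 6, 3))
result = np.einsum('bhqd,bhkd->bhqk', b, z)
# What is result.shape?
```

(5, 5, 6, 6)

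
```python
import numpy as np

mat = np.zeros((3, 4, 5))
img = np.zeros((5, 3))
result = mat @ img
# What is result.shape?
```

(3, 4, 3)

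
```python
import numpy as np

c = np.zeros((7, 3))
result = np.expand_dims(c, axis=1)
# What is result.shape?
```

(7, 1, 3)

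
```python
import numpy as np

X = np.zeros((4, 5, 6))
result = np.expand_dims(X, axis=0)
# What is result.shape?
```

(1, 4, 5, 6)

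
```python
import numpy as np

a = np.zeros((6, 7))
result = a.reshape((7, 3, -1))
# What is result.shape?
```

(7, 3, 2)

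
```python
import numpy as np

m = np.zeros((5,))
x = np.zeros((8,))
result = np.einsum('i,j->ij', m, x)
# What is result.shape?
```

(5, 8)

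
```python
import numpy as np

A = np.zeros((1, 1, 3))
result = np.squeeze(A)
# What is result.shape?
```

(3,)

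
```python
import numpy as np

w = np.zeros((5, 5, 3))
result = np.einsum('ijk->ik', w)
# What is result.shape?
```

(5, 3)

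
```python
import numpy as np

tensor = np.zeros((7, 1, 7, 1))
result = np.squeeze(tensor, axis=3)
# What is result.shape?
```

(7, 1, 7)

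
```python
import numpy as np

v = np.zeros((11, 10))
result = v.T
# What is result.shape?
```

(10, 11)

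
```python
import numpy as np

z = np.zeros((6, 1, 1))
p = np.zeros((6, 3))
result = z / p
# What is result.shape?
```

(6, 6, 3)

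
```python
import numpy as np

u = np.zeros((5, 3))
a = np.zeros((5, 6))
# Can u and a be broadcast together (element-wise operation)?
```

No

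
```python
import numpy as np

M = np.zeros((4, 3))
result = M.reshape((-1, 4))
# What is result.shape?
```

(3, 4)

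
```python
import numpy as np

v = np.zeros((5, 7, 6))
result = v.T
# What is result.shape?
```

(6, 7, 5)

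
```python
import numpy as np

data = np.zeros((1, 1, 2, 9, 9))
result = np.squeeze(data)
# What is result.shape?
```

(2, 9, 9)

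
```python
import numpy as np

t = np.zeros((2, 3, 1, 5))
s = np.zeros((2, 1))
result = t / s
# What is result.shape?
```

(2, 3, 2, 5)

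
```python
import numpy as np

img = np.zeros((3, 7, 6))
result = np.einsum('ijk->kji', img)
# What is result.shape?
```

(6, 7, 3)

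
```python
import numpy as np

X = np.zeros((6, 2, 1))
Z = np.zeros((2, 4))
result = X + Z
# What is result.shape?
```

(6, 2, 4)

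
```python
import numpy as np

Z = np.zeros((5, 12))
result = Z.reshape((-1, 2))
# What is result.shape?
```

(30, 2)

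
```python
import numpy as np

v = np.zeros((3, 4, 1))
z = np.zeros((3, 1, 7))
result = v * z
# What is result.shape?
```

(3, 4, 7)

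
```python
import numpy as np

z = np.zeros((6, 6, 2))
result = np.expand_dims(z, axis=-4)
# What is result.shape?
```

(1, 6, 6, 2)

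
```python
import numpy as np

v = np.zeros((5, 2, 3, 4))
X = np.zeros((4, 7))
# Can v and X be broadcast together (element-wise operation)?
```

No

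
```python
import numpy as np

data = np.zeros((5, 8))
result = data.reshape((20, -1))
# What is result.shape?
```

(20, 2)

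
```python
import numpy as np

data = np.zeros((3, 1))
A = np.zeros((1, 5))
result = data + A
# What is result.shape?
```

(3, 5)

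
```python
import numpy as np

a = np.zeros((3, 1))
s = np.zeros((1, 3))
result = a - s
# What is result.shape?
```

(3, 3)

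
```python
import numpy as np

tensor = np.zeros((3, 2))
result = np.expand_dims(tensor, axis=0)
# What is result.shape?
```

(1, 3, 2)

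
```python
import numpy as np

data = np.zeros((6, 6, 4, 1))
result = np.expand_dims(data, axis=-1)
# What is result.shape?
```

(6, 6, 4, 1, 1)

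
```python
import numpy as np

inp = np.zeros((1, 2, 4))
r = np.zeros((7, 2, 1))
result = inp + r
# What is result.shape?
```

(7, 2, 4)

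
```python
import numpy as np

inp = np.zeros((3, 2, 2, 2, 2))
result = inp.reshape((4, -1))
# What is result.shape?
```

(4, 12)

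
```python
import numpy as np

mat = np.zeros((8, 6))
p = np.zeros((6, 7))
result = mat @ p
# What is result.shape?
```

(8, 7)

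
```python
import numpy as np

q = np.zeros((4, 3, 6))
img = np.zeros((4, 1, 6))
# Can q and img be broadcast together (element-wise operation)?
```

Yes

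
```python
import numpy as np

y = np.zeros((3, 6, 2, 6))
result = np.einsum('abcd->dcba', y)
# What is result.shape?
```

(6, 2, 6, 3)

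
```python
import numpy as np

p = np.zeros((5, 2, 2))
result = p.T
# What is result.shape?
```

(2, 2, 5)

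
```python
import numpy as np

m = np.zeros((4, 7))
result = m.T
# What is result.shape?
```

(7, 4)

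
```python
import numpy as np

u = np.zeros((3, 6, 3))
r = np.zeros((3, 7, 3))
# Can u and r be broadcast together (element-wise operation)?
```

No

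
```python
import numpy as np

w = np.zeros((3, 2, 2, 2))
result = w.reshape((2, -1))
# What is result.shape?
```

(2, 12)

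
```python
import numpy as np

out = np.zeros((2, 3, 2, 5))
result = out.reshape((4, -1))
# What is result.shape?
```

(4, 15)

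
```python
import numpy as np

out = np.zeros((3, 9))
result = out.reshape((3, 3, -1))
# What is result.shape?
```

(3, 3, 3)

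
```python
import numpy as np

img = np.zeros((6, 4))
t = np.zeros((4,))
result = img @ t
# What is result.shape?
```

(6,)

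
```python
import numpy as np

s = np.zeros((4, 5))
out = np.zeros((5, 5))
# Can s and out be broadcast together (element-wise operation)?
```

No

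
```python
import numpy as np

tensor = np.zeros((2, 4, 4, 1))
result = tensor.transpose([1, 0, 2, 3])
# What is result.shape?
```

(4, 2, 4, 1)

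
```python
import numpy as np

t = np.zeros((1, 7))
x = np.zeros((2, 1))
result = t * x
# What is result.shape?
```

(2, 7)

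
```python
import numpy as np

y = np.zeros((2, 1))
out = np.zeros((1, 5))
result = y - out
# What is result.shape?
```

(2, 5)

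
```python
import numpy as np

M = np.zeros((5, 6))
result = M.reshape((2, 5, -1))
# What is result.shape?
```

(2, 5, 3)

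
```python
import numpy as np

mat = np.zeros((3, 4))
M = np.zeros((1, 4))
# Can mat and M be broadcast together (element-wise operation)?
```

Yes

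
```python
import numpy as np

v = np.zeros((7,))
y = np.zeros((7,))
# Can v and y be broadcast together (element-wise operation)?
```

Yes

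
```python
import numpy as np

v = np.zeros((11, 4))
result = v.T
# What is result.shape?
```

(4, 11)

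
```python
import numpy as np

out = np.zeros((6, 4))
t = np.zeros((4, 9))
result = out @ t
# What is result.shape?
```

(6, 9)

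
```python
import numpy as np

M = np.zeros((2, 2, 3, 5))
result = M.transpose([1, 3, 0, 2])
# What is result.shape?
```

(2, 5, 2, 3)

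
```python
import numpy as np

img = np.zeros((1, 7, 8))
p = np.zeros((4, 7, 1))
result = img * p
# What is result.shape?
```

(4, 7, 8)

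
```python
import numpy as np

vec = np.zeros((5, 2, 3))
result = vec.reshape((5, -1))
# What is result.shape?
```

(5, 6)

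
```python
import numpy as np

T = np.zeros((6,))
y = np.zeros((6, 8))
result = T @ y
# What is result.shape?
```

(8,)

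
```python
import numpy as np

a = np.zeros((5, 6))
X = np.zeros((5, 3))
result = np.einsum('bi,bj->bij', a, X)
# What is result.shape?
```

(5, 6, 3)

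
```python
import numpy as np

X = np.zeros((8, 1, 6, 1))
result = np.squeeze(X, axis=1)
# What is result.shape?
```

(8, 6, 1)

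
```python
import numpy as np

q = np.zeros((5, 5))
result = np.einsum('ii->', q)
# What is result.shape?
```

()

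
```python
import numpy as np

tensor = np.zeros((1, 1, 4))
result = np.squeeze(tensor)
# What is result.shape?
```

(4,)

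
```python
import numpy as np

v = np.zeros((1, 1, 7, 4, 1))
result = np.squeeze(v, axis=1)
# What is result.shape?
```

(1, 7, 4, 1)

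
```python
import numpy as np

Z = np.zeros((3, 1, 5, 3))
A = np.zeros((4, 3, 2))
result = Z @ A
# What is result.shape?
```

(3, 4, 5, 2)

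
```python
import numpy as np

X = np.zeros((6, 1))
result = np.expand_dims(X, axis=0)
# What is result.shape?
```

(1, 6, 1)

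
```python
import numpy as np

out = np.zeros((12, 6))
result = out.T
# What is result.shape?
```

(6, 12)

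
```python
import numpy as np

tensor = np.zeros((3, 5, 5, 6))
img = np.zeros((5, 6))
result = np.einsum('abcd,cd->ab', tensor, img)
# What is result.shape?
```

(3, 5)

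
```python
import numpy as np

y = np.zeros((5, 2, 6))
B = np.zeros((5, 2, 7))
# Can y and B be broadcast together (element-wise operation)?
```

No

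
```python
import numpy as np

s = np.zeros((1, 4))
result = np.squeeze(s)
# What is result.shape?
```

(4,)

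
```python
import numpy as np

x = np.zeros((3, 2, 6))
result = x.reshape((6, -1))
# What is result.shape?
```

(6, 6)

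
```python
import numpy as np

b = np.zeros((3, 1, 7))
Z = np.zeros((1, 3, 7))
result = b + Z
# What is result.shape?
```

(3, 3, 7)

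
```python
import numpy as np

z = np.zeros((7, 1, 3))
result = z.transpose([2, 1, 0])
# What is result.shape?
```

(3, 1, 7)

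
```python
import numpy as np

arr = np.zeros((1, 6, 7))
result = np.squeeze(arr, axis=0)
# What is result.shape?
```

(6, 7)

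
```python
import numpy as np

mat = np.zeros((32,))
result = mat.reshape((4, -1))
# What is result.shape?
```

(4, 8)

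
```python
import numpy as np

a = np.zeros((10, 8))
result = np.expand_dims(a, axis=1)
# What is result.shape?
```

(10, 1, 8)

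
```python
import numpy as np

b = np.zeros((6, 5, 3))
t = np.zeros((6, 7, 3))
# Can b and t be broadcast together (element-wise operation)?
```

No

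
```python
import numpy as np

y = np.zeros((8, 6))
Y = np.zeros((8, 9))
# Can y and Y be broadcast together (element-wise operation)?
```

No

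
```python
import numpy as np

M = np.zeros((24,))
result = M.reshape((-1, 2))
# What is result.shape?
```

(12, 2)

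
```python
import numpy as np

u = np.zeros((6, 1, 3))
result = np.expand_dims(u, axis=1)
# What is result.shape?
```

(6, 1, 1, 3)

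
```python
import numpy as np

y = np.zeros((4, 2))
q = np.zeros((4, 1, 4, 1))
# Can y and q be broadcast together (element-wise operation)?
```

Yes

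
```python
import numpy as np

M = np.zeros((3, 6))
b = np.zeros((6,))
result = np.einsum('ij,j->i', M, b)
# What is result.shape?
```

(3,)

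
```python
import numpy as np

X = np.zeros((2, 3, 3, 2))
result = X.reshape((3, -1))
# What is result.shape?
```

(3, 12)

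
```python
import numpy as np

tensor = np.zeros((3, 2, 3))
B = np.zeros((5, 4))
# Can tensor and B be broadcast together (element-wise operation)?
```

No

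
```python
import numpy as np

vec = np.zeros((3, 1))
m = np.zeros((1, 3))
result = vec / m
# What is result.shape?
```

(3, 3)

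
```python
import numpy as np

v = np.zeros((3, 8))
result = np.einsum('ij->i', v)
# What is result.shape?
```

(3,)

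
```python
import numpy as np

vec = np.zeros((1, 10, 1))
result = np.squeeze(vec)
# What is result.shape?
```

(10,)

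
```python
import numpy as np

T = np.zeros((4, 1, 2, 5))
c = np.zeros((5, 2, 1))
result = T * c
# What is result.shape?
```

(4, 5, 2, 5)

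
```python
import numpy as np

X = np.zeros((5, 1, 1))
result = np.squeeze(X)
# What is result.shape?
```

(5,)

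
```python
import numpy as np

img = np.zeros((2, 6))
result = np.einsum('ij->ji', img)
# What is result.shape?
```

(6, 2)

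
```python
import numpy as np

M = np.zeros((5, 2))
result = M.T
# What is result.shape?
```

(2, 5)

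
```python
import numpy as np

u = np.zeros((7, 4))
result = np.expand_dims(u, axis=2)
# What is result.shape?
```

(7, 4, 1)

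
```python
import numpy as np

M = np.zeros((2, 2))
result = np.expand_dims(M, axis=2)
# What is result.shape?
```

(2, 2, 1)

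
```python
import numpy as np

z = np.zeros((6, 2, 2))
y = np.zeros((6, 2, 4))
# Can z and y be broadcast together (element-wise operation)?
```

No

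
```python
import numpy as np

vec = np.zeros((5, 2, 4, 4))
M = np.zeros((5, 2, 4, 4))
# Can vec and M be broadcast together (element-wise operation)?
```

Yes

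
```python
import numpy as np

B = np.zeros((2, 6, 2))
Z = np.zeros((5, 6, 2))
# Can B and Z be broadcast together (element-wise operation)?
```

No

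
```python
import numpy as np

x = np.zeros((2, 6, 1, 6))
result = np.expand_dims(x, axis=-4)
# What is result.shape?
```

(2, 1, 6, 1, 6)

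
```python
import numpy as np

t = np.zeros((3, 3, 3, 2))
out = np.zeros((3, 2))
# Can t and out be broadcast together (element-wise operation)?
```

Yes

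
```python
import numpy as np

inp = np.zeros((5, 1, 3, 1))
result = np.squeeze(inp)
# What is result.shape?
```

(5, 3)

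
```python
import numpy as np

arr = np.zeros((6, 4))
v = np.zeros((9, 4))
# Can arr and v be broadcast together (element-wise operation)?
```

No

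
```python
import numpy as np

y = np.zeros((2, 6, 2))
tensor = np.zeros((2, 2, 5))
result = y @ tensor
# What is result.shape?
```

(2, 6, 5)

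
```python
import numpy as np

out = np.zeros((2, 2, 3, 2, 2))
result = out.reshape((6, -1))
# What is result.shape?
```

(6, 8)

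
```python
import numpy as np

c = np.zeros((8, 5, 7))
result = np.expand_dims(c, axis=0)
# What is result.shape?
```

(1, 8, 5, 7)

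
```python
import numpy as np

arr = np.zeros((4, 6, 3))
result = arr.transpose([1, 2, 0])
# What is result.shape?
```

(6, 3, 4)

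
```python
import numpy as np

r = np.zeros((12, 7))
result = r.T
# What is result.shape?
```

(7, 12)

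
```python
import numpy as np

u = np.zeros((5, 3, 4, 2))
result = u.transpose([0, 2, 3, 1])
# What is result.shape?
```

(5, 4, 2, 3)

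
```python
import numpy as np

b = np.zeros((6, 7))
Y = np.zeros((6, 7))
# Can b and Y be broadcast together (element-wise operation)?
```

Yes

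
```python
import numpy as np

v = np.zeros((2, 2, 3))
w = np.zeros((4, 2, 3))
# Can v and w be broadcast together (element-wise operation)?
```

No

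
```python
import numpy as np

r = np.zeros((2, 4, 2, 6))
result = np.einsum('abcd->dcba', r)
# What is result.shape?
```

(6, 2, 4, 2)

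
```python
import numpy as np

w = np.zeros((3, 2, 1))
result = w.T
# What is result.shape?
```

(1, 2, 3)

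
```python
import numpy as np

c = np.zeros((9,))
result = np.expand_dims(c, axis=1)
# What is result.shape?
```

(9, 1)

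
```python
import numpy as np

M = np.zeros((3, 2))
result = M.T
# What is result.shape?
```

(2, 3)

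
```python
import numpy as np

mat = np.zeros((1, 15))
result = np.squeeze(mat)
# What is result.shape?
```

(15,)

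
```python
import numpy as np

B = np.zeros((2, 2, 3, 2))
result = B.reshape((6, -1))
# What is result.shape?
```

(6, 4)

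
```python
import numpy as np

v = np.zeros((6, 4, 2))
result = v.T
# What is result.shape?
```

(2, 4, 6)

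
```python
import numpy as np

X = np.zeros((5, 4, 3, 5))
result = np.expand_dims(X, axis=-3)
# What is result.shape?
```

(5, 4, 1, 3, 5)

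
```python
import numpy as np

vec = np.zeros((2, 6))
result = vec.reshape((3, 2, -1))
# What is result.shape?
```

(3, 2, 2)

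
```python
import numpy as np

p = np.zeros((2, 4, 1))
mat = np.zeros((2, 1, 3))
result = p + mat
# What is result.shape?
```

(2, 4, 3)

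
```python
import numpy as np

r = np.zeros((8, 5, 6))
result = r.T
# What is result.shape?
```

(6, 5, 8)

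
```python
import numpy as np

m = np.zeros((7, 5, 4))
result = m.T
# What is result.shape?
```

(4, 5, 7)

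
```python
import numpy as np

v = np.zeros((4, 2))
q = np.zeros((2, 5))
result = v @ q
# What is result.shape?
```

(4, 5)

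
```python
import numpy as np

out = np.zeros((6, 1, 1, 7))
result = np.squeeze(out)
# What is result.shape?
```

(6, 7)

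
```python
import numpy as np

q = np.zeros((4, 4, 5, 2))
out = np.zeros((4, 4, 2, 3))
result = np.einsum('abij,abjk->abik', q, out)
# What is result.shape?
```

(4, 4, 5, 3)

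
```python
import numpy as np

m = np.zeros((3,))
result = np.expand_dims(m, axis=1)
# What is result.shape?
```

(3, 1)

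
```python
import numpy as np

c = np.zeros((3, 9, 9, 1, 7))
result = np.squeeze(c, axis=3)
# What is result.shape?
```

(3, 9, 9, 7)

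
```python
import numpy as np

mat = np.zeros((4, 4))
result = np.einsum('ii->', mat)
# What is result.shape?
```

()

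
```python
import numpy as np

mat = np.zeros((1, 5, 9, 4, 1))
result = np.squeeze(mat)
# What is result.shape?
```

(5, 9, 4)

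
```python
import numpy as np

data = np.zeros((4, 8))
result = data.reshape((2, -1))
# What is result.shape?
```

(2, 16)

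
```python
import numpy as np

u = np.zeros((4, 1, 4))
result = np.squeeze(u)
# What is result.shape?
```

(4, 4)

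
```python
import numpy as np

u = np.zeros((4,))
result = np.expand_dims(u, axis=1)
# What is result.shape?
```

(4, 1)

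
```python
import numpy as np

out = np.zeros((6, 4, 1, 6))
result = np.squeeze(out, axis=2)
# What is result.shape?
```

(6, 4, 6)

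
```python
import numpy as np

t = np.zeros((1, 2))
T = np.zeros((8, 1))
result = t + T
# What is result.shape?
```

(8, 2)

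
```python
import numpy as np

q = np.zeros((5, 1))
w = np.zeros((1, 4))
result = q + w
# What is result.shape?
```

(5, 4)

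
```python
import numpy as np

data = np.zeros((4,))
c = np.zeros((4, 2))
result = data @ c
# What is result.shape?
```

(2,)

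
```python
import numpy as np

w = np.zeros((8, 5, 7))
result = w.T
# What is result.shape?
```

(7, 5, 8)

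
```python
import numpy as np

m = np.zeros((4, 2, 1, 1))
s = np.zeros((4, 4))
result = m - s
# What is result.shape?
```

(4, 2, 4, 4)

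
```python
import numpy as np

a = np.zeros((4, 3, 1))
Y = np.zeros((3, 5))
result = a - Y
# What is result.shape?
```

(4, 3, 5)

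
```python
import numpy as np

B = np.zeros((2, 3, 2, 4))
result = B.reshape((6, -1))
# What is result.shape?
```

(6, 8)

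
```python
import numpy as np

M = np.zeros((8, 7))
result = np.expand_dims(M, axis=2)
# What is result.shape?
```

(8, 7, 1)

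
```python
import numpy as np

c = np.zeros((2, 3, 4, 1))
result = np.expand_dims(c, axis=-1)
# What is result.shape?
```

(2, 3, 4, 1, 1)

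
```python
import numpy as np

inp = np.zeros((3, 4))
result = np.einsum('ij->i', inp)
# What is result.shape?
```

(3,)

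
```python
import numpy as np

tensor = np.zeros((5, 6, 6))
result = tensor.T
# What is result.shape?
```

(6, 6, 5)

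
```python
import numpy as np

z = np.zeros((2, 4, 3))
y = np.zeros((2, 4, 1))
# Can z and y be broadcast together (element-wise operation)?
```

Yes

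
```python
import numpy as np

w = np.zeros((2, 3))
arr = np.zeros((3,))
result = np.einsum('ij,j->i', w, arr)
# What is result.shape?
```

(2,)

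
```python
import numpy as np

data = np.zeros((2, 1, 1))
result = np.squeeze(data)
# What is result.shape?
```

(2,)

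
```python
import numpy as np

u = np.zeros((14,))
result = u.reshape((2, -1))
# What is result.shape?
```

(2, 7)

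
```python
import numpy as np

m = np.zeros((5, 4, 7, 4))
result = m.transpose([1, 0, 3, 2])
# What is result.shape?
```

(4, 5, 4, 7)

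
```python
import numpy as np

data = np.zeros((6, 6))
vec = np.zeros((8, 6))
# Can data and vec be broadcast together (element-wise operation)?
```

No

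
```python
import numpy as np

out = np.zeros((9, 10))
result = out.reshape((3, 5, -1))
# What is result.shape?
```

(3, 5, 6)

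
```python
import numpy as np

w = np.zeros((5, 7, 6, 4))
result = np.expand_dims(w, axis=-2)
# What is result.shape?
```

(5, 7, 6, 1, 4)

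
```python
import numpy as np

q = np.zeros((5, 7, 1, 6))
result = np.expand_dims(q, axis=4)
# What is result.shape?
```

(5, 7, 1, 6, 1)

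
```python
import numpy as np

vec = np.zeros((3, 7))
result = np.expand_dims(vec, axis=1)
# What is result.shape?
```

(3, 1, 7)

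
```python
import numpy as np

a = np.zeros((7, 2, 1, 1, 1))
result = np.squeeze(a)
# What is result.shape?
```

(7, 2)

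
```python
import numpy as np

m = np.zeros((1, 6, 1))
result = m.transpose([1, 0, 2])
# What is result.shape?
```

(6, 1, 1)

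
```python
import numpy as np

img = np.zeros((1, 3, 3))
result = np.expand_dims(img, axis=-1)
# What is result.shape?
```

(1, 3, 3, 1)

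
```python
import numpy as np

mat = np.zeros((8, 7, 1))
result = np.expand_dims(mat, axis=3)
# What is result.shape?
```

(8, 7, 1, 1)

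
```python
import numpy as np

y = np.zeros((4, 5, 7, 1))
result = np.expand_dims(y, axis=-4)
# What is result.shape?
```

(4, 1, 5, 7, 1)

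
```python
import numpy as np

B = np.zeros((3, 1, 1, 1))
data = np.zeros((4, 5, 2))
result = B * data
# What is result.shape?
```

(3, 4, 5, 2)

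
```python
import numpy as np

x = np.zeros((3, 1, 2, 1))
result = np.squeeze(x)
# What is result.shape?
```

(3, 2)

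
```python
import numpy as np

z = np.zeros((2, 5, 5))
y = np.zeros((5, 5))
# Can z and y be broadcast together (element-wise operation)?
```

Yes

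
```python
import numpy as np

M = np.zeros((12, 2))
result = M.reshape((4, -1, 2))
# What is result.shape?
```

(4, 3, 2)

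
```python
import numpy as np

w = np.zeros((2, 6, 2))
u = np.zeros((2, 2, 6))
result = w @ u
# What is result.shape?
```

(2, 6, 6)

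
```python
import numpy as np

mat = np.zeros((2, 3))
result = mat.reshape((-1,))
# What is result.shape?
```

(6,)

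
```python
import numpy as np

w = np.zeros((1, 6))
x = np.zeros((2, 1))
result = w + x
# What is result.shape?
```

(2, 6)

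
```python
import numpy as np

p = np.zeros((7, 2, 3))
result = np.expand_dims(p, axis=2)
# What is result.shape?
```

(7, 2, 1, 3)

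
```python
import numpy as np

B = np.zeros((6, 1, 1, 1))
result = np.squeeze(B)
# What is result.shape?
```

(6,)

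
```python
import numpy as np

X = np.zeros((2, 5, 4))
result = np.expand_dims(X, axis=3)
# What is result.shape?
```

(2, 5, 4, 1)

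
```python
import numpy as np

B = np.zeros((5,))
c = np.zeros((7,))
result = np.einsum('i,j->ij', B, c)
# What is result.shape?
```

(5, 7)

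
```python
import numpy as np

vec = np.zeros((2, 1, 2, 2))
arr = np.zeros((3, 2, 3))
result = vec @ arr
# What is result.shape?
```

(2, 3, 2, 3)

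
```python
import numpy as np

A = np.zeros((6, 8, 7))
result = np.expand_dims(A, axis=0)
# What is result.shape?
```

(1, 6, 8, 7)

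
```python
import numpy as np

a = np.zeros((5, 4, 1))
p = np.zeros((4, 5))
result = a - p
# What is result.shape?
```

(5, 4, 5)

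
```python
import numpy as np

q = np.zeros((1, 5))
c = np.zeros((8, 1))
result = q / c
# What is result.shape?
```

(8, 5)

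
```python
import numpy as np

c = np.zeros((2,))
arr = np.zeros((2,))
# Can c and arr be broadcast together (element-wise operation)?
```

Yes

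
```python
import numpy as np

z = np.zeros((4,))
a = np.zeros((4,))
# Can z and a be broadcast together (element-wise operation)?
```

Yes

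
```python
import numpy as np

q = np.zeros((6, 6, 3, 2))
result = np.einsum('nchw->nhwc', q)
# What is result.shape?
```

(6, 3, 2, 6)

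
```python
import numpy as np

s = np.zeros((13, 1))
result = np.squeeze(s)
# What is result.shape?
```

(13,)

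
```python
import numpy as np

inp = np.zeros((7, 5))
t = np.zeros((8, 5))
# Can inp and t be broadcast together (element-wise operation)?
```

No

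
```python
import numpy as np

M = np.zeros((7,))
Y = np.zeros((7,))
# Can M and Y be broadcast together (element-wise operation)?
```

Yes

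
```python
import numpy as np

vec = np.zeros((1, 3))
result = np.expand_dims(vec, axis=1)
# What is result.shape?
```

(1, 1, 3)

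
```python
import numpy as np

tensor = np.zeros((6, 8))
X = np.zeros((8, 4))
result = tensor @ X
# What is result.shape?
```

(6, 4)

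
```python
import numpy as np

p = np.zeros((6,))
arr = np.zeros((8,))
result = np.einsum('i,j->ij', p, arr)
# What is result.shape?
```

(6, 8)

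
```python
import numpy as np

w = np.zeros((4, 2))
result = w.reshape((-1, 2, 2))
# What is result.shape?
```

(2, 2, 2)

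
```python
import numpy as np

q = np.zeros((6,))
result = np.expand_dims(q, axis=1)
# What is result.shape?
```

(6, 1)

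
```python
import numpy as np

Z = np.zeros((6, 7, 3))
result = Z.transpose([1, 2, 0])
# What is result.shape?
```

(7, 3, 6)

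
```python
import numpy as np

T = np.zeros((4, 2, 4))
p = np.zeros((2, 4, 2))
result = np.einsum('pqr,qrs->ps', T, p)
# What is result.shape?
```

(4, 2)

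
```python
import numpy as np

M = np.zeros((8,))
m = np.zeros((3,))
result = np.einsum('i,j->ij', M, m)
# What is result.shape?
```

(8, 3)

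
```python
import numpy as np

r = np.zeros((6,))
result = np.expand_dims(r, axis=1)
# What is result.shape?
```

(6, 1)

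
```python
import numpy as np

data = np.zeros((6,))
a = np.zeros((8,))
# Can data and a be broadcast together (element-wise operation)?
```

No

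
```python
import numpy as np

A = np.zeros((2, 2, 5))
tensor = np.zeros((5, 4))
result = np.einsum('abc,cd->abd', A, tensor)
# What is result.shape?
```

(2, 2, 4)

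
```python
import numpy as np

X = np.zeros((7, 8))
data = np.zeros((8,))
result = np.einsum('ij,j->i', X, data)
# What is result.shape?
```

(7,)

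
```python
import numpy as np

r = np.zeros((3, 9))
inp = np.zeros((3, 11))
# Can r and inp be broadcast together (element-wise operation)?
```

No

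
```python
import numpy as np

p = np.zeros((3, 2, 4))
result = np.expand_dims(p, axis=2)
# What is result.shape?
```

(3, 2, 1, 4)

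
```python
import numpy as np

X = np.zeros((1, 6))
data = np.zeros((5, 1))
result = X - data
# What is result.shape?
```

(5, 6)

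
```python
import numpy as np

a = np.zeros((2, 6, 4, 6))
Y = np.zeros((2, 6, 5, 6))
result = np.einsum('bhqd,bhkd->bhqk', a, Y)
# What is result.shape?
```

(2, 6, 4, 5)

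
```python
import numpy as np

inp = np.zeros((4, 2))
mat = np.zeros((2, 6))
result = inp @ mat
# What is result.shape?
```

(4, 6)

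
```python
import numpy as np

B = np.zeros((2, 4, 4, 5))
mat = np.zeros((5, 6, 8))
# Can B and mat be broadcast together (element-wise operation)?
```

No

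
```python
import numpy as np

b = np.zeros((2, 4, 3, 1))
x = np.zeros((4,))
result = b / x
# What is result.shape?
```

(2, 4, 3, 4)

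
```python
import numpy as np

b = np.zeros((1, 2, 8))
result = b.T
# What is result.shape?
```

(8, 2, 1)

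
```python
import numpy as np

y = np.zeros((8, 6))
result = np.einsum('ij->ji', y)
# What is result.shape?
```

(6, 8)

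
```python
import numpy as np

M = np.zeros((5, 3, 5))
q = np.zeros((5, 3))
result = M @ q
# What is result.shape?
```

(5, 3, 3)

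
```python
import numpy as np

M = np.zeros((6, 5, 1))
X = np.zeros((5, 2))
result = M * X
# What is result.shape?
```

(6, 5, 2)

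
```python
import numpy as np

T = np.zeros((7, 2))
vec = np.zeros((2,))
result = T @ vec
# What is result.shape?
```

(7,)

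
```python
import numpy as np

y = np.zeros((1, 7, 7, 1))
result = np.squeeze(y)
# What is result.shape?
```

(7, 7)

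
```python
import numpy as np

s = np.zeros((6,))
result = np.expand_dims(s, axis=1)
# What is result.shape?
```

(6, 1)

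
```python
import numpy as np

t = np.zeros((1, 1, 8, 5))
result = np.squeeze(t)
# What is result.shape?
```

(8, 5)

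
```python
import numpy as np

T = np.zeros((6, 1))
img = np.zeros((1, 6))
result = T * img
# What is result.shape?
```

(6, 6)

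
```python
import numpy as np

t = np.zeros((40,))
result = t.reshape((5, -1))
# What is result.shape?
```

(5, 8)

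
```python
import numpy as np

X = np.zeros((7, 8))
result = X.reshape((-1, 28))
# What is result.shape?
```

(2, 28)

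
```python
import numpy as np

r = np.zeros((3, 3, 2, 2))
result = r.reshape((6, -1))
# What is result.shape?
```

(6, 6)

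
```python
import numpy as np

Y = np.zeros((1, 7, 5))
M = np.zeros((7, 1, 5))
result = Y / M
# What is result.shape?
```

(7, 7, 5)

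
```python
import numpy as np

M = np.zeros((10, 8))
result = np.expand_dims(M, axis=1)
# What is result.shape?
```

(10, 1, 8)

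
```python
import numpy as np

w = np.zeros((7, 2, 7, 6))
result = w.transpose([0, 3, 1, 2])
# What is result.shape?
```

(7, 6, 2, 7)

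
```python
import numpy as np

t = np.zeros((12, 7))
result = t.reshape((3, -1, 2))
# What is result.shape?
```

(3, 14, 2)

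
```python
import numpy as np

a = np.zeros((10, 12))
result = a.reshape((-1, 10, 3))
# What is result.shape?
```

(4, 10, 3)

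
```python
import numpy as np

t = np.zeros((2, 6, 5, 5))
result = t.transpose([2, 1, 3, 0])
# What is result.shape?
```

(5, 6, 5, 2)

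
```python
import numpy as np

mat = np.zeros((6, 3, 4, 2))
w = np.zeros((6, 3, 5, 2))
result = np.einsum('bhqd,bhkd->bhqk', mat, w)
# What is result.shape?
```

(6, 3, 4, 5)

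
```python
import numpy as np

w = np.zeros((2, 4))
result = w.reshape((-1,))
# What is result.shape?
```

(8,)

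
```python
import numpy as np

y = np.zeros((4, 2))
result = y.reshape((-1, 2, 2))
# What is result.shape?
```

(2, 2, 2)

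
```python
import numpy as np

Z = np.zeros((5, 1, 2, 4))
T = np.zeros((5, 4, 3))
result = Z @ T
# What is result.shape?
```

(5, 5, 2, 3)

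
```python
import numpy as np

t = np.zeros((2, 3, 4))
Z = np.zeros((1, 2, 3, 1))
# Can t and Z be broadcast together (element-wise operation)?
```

Yes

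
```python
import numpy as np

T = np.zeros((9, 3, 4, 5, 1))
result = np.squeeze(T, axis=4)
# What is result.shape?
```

(9, 3, 4, 5)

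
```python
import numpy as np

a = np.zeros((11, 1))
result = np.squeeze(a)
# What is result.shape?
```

(11,)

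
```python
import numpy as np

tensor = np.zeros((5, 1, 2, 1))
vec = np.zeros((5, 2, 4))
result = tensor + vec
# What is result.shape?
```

(5, 5, 2, 4)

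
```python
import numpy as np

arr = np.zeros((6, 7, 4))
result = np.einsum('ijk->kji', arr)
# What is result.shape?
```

(4, 7, 6)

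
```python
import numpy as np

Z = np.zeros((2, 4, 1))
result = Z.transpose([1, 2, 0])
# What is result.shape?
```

(4, 1, 2)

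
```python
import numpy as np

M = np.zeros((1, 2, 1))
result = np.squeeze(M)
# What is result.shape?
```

(2,)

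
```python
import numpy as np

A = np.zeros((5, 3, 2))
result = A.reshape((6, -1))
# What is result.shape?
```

(6, 5)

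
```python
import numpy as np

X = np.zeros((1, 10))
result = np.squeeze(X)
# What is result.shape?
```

(10,)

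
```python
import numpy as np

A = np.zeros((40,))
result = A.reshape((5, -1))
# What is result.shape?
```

(5, 8)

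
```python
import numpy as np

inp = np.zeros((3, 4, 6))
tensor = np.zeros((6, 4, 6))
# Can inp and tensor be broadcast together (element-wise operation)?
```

No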